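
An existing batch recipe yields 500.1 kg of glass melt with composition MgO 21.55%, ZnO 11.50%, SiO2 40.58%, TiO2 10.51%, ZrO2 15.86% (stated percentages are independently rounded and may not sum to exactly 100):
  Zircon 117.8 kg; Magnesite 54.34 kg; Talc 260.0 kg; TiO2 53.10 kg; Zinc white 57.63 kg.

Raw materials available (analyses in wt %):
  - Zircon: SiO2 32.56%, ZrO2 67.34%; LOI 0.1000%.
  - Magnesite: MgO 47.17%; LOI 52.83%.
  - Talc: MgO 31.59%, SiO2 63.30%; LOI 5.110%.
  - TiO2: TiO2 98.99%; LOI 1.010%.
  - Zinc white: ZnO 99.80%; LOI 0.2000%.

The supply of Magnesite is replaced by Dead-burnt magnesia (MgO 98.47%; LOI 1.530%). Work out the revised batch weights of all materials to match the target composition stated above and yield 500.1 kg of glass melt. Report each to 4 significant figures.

Intermediates are displayed (rounded to 4 significant figures) as written; all arithmetic runs at full float precision from start to finish; every reported result is rounded just once; the derived quantities (net glass mass, yield, the five compositions, ignition loss, the totals) are computed at exact precision from the weighed amounts per 500.1 kg of glass as written in either problem or answer.
Oxide-by-oxide targets in 500.1 kg glass melt:
  MgO: 21.55% × 500.1 = 107.8 kg
  ZnO: 11.50% × 500.1 = 57.51 kg
  SiO2: 40.58% × 500.1 = 202.9 kg
  TiO2: 10.51% × 500.1 = 52.56 kg
  ZrO2: 15.86% × 500.1 = 79.32 kg
Checking each oxide sum on the weights just shown, against the basis in use (oxide sums agree with the targets net of answer rounding effects):
  MgO: 26.03·0.9847 + 260.0·0.3159 = 107.8 kg (target 107.8 kg)
  ZnO: 57.63·0.9980 = 57.51 kg (target 57.51 kg)
  SiO2: 117.8·0.3256 + 260.0·0.6330 = 202.9 kg (target 202.9 kg)
  TiO2: 53.10·0.9899 = 52.56 kg (target 52.56 kg)
  ZrO2: 117.8·0.6734 = 79.33 kg (target 79.32 kg)
Glass-mass closure: Σ batch − LOI loss = 500.1 kg (per-oxide target masses sum to 500.1 kg; the stated basis being 500.1 kg — deltas are rounding alone).
Batch total: Σ batch = 514.6 kg; Σ batch·LOI gives LOI loss = 14.45 kg; as yield: glass ÷ batch → 97.19%.

Revised batch per 500.1 kg glass melt:
  Zircon: 117.8 kg
  Dead-burnt magnesia: 26.03 kg
  Talc: 260.0 kg
  TiO2: 53.10 kg
  Zinc white: 57.63 kg
Total batch = 514.6 kg; LOI loss = 14.45 kg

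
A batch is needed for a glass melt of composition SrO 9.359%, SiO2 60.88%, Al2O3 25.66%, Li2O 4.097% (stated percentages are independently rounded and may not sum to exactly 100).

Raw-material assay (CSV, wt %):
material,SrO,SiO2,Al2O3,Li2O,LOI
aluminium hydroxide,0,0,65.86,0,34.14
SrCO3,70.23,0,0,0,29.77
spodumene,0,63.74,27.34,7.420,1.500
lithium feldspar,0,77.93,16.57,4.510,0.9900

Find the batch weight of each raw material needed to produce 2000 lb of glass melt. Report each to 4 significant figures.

Batch per 2000 lb glass melt:
  aluminium hydroxide: 321.8 lb
  SrCO3: 266.5 lb
  spodumene: 307.5 lb
  lithium feldspar: 1311 lb
Total batch = 2207 lb; LOI loss = 206.8 lb; yield = 90.63%

Full float precision is kept from first step to last. Working values are printed, rounded to four significant figures, when written out. Each reported value includes exactly one rounding — derived quantities are rebuilt in full float precision (totals, LOI, four oxide percentages, the yield, glass mass) from the weighed amounts for 2000 lb of glass, as quoted within problem or answer.
The oxide mass targets at 2000 lb glass melt:
  SrO: 9.359% × 2000 = 187.2 lb
  SiO2: 60.88% × 2000 = 1218 lb
  Al2O3: 25.66% × 2000 = 513.2 lb
  Li2O: 4.097% × 2000 = 81.94 lb
Mass-balance tally per oxide with the batch weights as given, on the stated basis (each sum matches its target mass modulo rounding of the values):
  SrO: 266.5·0.7023 = 187.2 lb (target 187.2 lb)
  SiO2: 307.5·0.6374 + 1311·0.7793 = 1218 lb (target 1218 lb)
  Al2O3: 321.8·0.6586 + 307.5·0.2734 + 1311·0.1657 = 513.2 lb (target 513.2 lb)
  Li2O: 307.5·0.07420 + 1311·0.04510 = 81.94 lb (target 81.94 lb)
Glass mass check: batch Σ − ignition loss = 2000 lb (oxide target masses add up to 2000 lb; stated basis 2000 lb — a pure rounding effect).
Summing the batch: Σ batch = 2207 lb; the LOI term Σ batch·LOI equals 206.8 lb; glass ÷ batch gives a yield of 90.63%.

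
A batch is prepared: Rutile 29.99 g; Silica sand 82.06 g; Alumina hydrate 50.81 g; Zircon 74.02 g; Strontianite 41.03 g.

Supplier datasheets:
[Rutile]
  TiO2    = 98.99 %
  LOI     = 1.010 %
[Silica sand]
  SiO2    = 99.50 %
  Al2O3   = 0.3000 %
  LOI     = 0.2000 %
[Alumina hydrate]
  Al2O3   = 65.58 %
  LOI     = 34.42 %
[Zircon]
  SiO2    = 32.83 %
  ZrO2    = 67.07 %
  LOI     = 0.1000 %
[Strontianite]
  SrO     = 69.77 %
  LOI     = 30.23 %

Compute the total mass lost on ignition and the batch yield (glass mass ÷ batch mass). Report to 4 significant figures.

Intermediates are shown (rounded to four significant digits) as written; all internal work keeps full precision in all steps. Every reported number is rounded just once. Derived quantities, including LOI, five oxide percentages, the totals, the yield, net glass mass, are rebuilt from the weighed amounts on 247.5 g of glass at full float precision exactly as shown in the question or the answer.
Material-by-material LOI:
  Rutile: 29.99 × 0.01010 = 0.3029 g
  Silica sand: 82.06 × 0.002000 = 0.1641 g
  Alumina hydrate: 50.81 × 0.3442 = 17.49 g
  Zircon: 74.02 × 0.001000 = 0.07402 g
  Strontianite: 41.03 × 0.3023 = 12.40 g
Total LOI = 30.43 g
Glass = batch − LOI = 277.9 − 30.43 = 247.5 g

LOI loss = 30.43 g; glass = 247.5 g; yield = 89.05%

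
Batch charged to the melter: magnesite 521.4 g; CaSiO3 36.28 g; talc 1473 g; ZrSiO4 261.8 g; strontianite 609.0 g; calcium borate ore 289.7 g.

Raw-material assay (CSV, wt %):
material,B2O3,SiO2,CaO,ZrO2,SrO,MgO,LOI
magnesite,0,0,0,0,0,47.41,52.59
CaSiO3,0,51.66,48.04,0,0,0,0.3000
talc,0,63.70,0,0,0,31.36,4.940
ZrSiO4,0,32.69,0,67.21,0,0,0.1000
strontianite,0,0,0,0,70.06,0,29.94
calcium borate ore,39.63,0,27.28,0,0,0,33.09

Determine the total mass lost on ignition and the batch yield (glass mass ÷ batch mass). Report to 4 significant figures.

LOI loss = 625.5 g; glass = 2566 g; yield = 80.40%

The working math runs at full float precision at every stage; intermediates appear rounded to 4 significant digits in the printout; a single rounding yields every reported number; derived quantities (yield, net glass mass, six oxide percentages, LOI, the totals) are recomputed using the weight values for 2566 g of glass at exact precision exactly as printed in either problem or answer.
Ignition loss by material:
  magnesite: 521.4 × 0.5259 = 274.2 g
  CaSiO3: 36.28 × 0.003000 = 0.1088 g
  talc: 1473 × 0.04940 = 72.77 g
  ZrSiO4: 261.8 × 0.001000 = 0.2618 g
  strontianite: 609.0 × 0.2994 = 182.3 g
  calcium borate ore: 289.7 × 0.3309 = 95.86 g
Total LOI = 625.5 g
Glass = batch − LOI = 3191 − 625.5 = 2566 g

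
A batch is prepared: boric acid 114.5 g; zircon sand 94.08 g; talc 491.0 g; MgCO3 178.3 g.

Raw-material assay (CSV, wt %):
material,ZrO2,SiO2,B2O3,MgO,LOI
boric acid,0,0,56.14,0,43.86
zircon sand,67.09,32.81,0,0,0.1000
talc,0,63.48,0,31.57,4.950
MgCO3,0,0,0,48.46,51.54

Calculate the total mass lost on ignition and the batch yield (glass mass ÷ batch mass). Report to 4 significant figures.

The whole derivation carries full float precision in every operation; working values appear rounded off to 4 significant figures within the worked lines; each reported result is rounded only once. The derived quantities (the yield, net glass mass, totals, LOI, four oxide percentages) are carried at full float precision using the weight values at 711.4 g of glass, as given in problem or answer.
Each material's LOI contribution:
  boric acid: 114.5 × 0.4386 = 50.22 g
  zircon sand: 94.08 × 0.001000 = 0.09408 g
  talc: 491.0 × 0.04950 = 24.30 g
  MgCO3: 178.3 × 0.5154 = 91.90 g
Total LOI = 166.5 g
Glass = batch − LOI = 877.9 − 166.5 = 711.4 g

LOI loss = 166.5 g; glass = 711.4 g; yield = 81.03%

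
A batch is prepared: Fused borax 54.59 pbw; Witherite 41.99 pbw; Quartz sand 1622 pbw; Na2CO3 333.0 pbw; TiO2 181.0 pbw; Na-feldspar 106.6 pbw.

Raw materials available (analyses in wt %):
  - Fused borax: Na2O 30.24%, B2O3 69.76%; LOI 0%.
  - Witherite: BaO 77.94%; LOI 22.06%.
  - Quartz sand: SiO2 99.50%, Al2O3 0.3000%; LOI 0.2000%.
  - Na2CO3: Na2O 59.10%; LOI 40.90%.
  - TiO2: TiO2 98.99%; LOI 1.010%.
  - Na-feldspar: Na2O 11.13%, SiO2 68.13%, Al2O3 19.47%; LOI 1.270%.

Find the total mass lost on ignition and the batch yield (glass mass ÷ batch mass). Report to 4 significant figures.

LOI loss = 151.9 pbw; glass = 2187 pbw; yield = 93.51%

In-progress results are displayed, with 4-significant-figure rounding, at each printed step. Every computation keeps full float precision at all times — every reported figure is rounded only once — the derived quantities, which include six oxide percentages, the totals, net glass mass, yield, LOI, are recomputed at full float precision, exactly as printed in the question or the answer, using the weight values for 2187 pbw of glass.
Ignition loss by material:
  Fused borax: 54.59 × 0 = 0 pbw
  Witherite: 41.99 × 0.2206 = 9.263 pbw
  Quartz sand: 1622 × 0.002000 = 3.244 pbw
  Na2CO3: 333.0 × 0.4090 = 136.2 pbw
  TiO2: 181.0 × 0.01010 = 1.828 pbw
  Na-feldspar: 106.6 × 0.01270 = 1.354 pbw
Total LOI = 151.9 pbw
Glass = batch − LOI = 2339 − 151.9 = 2187 pbw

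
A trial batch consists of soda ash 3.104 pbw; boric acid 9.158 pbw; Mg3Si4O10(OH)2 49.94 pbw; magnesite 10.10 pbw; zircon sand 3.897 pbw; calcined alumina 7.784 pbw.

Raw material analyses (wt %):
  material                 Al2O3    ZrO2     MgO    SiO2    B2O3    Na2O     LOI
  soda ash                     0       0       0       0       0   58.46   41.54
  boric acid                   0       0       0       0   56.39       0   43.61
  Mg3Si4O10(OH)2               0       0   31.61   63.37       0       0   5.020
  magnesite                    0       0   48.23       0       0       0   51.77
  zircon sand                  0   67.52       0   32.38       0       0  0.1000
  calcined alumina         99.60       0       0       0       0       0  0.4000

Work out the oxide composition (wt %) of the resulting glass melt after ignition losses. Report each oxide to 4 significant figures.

Glass mass = 70.93 pbw (batch 83.98 − LOI 13.05).
Composition: Al2O3 10.93%, ZrO2 3.710%, MgO 29.12%, SiO2 46.40%, B2O3 7.281%, Na2O 2.558%

The whole derivation carries full precision all the way through — in-progress results are displayed, rounded to four significant figures, alongside each step — a single rounding completes each reported value; all derived quantities are recomputed in full float precision (six oxide percentages, ignition loss, net glass mass, totals, the yield) from the weighed amounts for 70.93 pbw of glass, as set out in either problem or answer.
Mass of each oxide from the mix:
  Al2O3: 7.784·0.9960 = 7.753 pbw
  ZrO2: 3.897·0.6752 = 2.631 pbw
  MgO: 49.94·0.3161 + 10.10·0.4823 = 20.66 pbw
  SiO2: 49.94·0.6337 + 3.897·0.3238 = 32.91 pbw
  B2O3: 9.158·0.5639 = 5.164 pbw
  Na2O: 3.104·0.5846 = 1.815 pbw
LOI: 3.104·0.4154 + 9.158·0.4361 + 49.94·0.05020 + 10.10·0.5177 + 3.897·0.001000 + 7.784·0.004000 = 13.05 pbw
The glass mass, total less LOI, = 83.98 − 13.05 = 70.93 pbw (equal to the oxide-mass sum)
each wt % is 100 × oxide ÷ glass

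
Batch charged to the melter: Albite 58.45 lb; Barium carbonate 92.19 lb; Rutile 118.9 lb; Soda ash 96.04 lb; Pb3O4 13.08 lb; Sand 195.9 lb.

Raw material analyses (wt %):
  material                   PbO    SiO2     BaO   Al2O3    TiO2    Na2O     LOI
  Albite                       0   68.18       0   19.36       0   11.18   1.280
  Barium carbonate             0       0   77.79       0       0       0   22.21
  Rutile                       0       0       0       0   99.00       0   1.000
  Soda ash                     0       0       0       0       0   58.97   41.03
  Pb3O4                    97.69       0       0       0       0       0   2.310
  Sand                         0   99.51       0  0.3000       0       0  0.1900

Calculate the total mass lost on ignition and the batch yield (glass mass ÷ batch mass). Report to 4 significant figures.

Rounding to 4 significant digits governs each in-between result as shown — all arithmetic carries full precision through the solve — each reported value undergoes a single rounding — all derived quantities, which include yield, the totals, net glass mass, the six compositions, ignition loss, are rebuilt at full float precision, as written in question or answer, using the weight values for 512.1 lb of glass.
Material-by-material LOI:
  Albite: 58.45 × 0.01280 = 0.7482 lb
  Barium carbonate: 92.19 × 0.2221 = 20.48 lb
  Rutile: 118.9 × 0.01000 = 1.189 lb
  Soda ash: 96.04 × 0.4103 = 39.41 lb
  Pb3O4: 13.08 × 0.02310 = 0.3021 lb
  Sand: 195.9 × 0.001900 = 0.3722 lb
Total LOI = 62.49 lb
Glass = batch − LOI = 574.6 − 62.49 = 512.1 lb

LOI loss = 62.49 lb; glass = 512.1 lb; yield = 89.12%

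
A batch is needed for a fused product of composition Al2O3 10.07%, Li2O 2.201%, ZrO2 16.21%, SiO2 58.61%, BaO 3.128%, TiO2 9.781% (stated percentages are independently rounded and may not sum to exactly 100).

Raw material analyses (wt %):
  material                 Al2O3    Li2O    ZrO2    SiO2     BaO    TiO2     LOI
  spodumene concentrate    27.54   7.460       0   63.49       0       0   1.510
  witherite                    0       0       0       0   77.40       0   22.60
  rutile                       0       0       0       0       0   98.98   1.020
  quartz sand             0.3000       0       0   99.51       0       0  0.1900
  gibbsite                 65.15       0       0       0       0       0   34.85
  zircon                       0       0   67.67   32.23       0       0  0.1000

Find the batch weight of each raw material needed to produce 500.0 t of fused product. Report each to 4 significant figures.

Intermediates are shown (rounded to 4 significant digits) in the printout; each numeric step maintains exact precision from first step to last; every reported value receives exactly one rounding; the derived quantities (six oxide percentages, yield, ignition loss, net glass mass, the totals) are computed using the weight values on 500.0 t of glass at exact precision, as written in the question or the answer.
Oxide-by-oxide targets in 500.0 t fused product:
  Al2O3: 10.07% × 500.0 = 50.35 t
  Li2O: 2.201% × 500.0 = 11.00 t
  ZrO2: 16.21% × 500.0 = 81.05 t
  SiO2: 58.61% × 500.0 = 293.0 t
  BaO: 3.128% × 500.0 = 15.64 t
  TiO2: 9.781% × 500.0 = 48.90 t
Sums-versus-targets review with the batch weights as given, at the basis given (each sum matches its target mass once rounding is allowed for):
  Al2O3: 147.5·0.2754 + 161.6·0.003000 + 14.18·0.6515 = 50.34 t (target 50.35 t)
  Li2O: 147.5·0.07460 = 11.00 t (target 11.00 t)
  ZrO2: 119.8·0.6767 = 81.07 t (target 81.05 t)
  SiO2: 147.5·0.6349 + 161.6·0.9951 + 119.8·0.3223 = 293.1 t (target 293.0 t)
  BaO: 20.21·0.7740 = 15.64 t (target 15.64 t)
  TiO2: 49.41·0.9898 = 48.91 t (target 48.90 t)
The glass-mass cross-check: the batch minus its LOI: 500.0 t (summing oxide targets gives 500.0 t; basis as stated: 500.0 t — differing by rounding only).
Batch grand total — Σ batch = 512.7 t; the LOI term Σ batch·LOI equals 12.67 t; yield: glass divided by total = 97.53%.

Batch per 500.0 t fused product:
  spodumene concentrate: 147.5 t
  witherite: 20.21 t
  rutile: 49.41 t
  quartz sand: 161.6 t
  gibbsite: 14.18 t
  zircon: 119.8 t
Total batch = 512.7 t; LOI loss = 12.67 t; yield = 97.53%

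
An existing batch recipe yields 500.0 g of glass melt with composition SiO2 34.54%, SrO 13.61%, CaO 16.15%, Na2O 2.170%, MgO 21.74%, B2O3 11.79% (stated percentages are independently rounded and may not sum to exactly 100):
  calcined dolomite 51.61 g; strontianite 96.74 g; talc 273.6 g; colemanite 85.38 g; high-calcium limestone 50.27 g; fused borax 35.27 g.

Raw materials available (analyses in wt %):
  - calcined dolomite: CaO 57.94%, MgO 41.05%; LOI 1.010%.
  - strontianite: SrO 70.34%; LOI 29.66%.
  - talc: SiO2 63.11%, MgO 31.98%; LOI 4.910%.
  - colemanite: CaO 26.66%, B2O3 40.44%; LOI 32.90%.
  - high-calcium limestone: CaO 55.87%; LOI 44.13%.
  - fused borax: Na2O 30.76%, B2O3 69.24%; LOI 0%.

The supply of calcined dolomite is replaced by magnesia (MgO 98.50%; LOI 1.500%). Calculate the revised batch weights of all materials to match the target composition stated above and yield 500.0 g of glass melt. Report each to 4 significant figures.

All arithmetic runs at exact precision from first step to last. Values along the way are printed rounded to 4 significant digits between the steps; a single rounding yields every reported value. Derived quantities are rebuilt in full float precision (ignition loss, glass mass, six oxide percentages, the yield, the totals) from the batch weights on 500.0 g of glass, as they appear in the question or the answer.
Per-oxide target masses for 500.0 g glass melt:
  SiO2: 34.54% × 500.0 = 172.7 g
  SrO: 13.61% × 500.0 = 68.05 g
  CaO: 16.15% × 500.0 = 80.75 g
  Na2O: 2.170% × 500.0 = 10.85 g
  MgO: 21.74% × 500.0 = 108.7 g
  B2O3: 11.79% × 500.0 = 58.95 g
Sums-versus-targets review from the weights as reported, against the basis in use (sums match the target masses once rounding is allowed for):
  SiO2: 273.6·0.6311 = 172.7 g (target 172.7 g)
  SrO: 96.74·0.7034 = 68.05 g (target 68.05 g)
  CaO: 85.38·0.2666 + 103.8·0.5587 = 80.76 g (target 80.75 g)
  Na2O: 35.27·0.3076 = 10.85 g (target 10.85 g)
  MgO: 21.51·0.9850 + 273.6·0.3198 = 108.7 g (target 108.7 g)
  B2O3: 85.38·0.4044 + 35.27·0.6924 = 58.95 g (target 58.95 g)
Glass-mass bookkeeping: batch total minus LOI = 500.0 g (per-oxide target masses sum to 500.0 g; the stated basis being 500.0 g — deltas are rounding alone).
Summing the batch: Σ batch = 616.3 g; loss to ignition Σ batch·LOI = 116.3 g; yield, glass over the total, = 81.12%.

Revised batch per 500.0 g glass melt:
  magnesia: 21.51 g
  strontianite: 96.74 g
  talc: 273.6 g
  colemanite: 85.38 g
  high-calcium limestone: 103.8 g
  fused borax: 35.27 g
Total batch = 616.3 g; LOI loss = 116.3 g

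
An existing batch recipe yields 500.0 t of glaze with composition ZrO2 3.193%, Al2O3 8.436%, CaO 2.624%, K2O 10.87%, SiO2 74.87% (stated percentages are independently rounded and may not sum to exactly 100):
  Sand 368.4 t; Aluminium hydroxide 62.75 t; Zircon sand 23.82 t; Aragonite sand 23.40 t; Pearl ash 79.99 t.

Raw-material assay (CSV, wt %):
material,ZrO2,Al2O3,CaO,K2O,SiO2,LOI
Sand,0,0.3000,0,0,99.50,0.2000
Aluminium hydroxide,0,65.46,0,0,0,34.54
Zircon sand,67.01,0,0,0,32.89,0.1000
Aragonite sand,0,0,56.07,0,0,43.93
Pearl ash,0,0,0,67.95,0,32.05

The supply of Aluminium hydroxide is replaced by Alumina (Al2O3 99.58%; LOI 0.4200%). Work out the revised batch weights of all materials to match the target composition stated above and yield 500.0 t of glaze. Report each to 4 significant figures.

Revised batch per 500.0 t glaze:
  Sand: 368.4 t
  Alumina: 41.25 t
  Zircon sand: 23.82 t
  Aragonite sand: 23.40 t
  Pearl ash: 79.99 t
Total batch = 536.9 t; LOI loss = 36.85 t

Values along the way are displayed (rounded to 4 significant digits) when written out — the whole derivation carries full float precision in every operation — a single rounding finalizes each reported result; the derived quantities are carried in full precision (glass mass, ignition loss, yield, the five compositions, the totals) from the batch weights on 500.0 t of glass, precisely as stated by problem or answer.
Oxide mass targets, per 500.0 t glaze:
  ZrO2: 3.193% × 500.0 = 15.96 t
  Al2O3: 8.436% × 500.0 = 42.18 t
  CaO: 2.624% × 500.0 = 13.12 t
  K2O: 10.87% × 500.0 = 54.35 t
  SiO2: 74.87% × 500.0 = 374.4 t
Oxide-by-oxide audit working from each reported weight, relative to the basis at hand (every target is met by its sum inside rounding margins):
  ZrO2: 23.82·0.6701 = 15.96 t (target 15.96 t)
  Al2O3: 368.4·0.003000 + 41.25·0.9958 = 42.18 t (target 42.18 t)
  CaO: 23.40·0.5607 = 13.12 t (target 13.12 t)
  K2O: 79.99·0.6795 = 54.35 t (target 54.35 t)
  SiO2: 368.4·0.9950 + 23.82·0.3289 = 374.4 t (target 374.4 t)
Glass-mass bookkeeping: batch Σ − ignition loss = 500.0 t (the Σ of target masses is 500.0 t; against the stated basis, 500.0 t — rounding explains the deltas).
Batch total: Σ batch = 536.9 t; LOI removed, Σ of batch·LOI: 36.85 t; glass ÷ batch gives a yield of 93.14%.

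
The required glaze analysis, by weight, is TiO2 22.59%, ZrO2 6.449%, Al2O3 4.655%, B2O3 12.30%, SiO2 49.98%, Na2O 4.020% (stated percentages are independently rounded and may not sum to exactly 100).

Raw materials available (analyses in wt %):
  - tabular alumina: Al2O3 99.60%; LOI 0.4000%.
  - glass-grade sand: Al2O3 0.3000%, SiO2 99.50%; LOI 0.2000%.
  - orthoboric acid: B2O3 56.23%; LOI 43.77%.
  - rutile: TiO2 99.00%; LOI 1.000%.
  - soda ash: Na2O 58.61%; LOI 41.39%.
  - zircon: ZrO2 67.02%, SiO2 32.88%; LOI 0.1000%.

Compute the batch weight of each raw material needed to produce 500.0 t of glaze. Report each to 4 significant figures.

Batch per 500.0 t glaze:
  tabular alumina: 22.66 t
  glass-grade sand: 235.3 t
  orthoboric acid: 109.4 t
  rutile: 114.1 t
  soda ash: 34.29 t
  zircon: 48.11 t
Total batch = 563.9 t; LOI loss = 63.83 t; yield = 88.68%

Working values are printed rounded to four significant digits in the working — the working math holds full float precision all the way through; every reported figure is rounded only once. The derived quantities (six oxide percentages, the yield, LOI, net glass mass, the totals) are recomputed at full precision using the weight values on 500.0 t of glass as given in question or answer.
Target masses of each oxide per 500.0 t glaze:
  TiO2: 22.59% × 500.0 = 113.0 t
  ZrO2: 6.449% × 500.0 = 32.24 t
  Al2O3: 4.655% × 500.0 = 23.28 t
  B2O3: 12.30% × 500.0 = 61.50 t
  SiO2: 49.98% × 500.0 = 249.9 t
  Na2O: 4.020% × 500.0 = 20.10 t
Checking each oxide sum on the weights just shown, on the stated basis (oxide sums agree with the targets net of answer rounding effects):
  TiO2: 114.1·0.9900 = 113.0 t (target 113.0 t)
  ZrO2: 48.11·0.6702 = 32.24 t (target 32.24 t)
  Al2O3: 22.66·0.9960 + 235.3·0.003000 = 23.28 t (target 23.28 t)
  B2O3: 109.4·0.5623 = 61.52 t (target 61.50 t)
  SiO2: 235.3·0.9950 + 48.11·0.3288 = 249.9 t (target 249.9 t)
  Na2O: 34.29·0.5861 = 20.10 t (target 20.10 t)
Consistency of the glass mass: whole batch net of LOI = 500.0 t (the targets, summed, come to 500.0 t; against the stated basis, 500.0 t — rounding explains the deltas).
Batch grand total — Σ batch = 563.9 t; loss to ignition Σ batch·LOI = 63.83 t; as yield: glass ÷ batch → 88.68%.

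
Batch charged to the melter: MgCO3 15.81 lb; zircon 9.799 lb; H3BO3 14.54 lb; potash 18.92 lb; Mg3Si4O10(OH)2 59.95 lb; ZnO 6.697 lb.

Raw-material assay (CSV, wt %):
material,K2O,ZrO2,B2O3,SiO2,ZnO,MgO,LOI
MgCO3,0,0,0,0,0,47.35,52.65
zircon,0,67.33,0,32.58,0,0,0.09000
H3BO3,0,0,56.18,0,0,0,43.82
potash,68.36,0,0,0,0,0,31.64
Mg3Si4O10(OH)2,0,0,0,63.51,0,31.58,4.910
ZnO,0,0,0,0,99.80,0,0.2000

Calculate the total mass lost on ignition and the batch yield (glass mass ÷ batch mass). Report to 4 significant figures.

LOI loss = 23.65 lb; glass = 102.1 lb; yield = 81.19%

All internal work holds exact precision at each step; working values are shown with 4-significant-figure rounding across the worked steps; exactly one rounding lands on each reported figure; all derived quantities, including net glass mass, ignition loss, the totals, the six compositions, the yield, are recomputed starting from the weights at 102.1 lb of glass at full precision, as written in the question or the answer.
Loss on ignition, line by line:
  MgCO3: 15.81 × 0.5265 = 8.324 lb
  zircon: 9.799 × 9.000e-04 = 0.008819 lb
  H3BO3: 14.54 × 0.4382 = 6.371 lb
  potash: 18.92 × 0.3164 = 5.986 lb
  Mg3Si4O10(OH)2: 59.95 × 0.04910 = 2.944 lb
  ZnO: 6.697 × 0.002000 = 0.01339 lb
Total LOI = 23.65 lb
Glass = batch − LOI = 125.7 − 23.65 = 102.1 lb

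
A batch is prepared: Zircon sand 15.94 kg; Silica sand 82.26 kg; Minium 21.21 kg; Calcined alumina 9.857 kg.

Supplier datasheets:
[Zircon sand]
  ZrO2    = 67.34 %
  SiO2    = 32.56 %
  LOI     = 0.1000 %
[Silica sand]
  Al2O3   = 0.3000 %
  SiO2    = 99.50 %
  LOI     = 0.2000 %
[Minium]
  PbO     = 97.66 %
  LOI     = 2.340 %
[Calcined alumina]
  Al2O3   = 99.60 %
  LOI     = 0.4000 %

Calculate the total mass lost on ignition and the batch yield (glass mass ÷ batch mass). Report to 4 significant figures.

LOI loss = 0.7162 kg; glass = 128.6 kg; yield = 99.45%

Mid-chain values appear, rounded to four significant digits, when written out; every computation carries full float precision at all times — every reported number takes just one rounding; the derived quantities, which include the yield, the four compositions, totals, glass mass, ignition loss, are carried in exact precision, as they appear in problem or answer, from the batch weights for 128.6 kg of glass.
Ignition loss by material:
  Zircon sand: 15.94 × 0.001000 = 0.01594 kg
  Silica sand: 82.26 × 0.002000 = 0.1645 kg
  Minium: 21.21 × 0.02340 = 0.4963 kg
  Calcined alumina: 9.857 × 0.004000 = 0.03943 kg
Total LOI = 0.7162 kg
Glass = batch − LOI = 129.3 − 0.7162 = 128.6 kg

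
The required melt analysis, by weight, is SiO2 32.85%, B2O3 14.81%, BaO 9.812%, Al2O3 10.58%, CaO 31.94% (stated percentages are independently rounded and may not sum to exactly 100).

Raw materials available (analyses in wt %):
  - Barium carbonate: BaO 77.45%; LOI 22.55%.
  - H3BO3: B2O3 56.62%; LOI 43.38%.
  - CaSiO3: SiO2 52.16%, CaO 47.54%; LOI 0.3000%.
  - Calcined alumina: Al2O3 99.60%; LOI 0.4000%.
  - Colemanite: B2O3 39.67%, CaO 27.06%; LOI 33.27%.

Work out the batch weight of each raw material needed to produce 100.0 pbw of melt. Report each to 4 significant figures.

Batch per 100.0 pbw melt:
  Barium carbonate: 12.67 pbw
  H3BO3: 20.98 pbw
  CaSiO3: 62.98 pbw
  Calcined alumina: 10.62 pbw
  Colemanite: 7.390 pbw
Total batch = 114.6 pbw; LOI loss = 14.65 pbw; yield = 87.22%

Each numeric step maintains full precision through the solve. The intermediate values are printed rounded to four significant figures in the printout; every reported number is rounded just once. Derived quantities, including five oxide percentages, totals, net glass mass, LOI, the yield, are recomputed using the weight values on 100.0 pbw of glass at full float precision, exactly as printed in the problem or the answer.
Oxide-by-oxide targets in 100.0 pbw melt:
  SiO2: 32.85% × 100.0 = 32.85 pbw
  B2O3: 14.81% × 100.0 = 14.81 pbw
  BaO: 9.812% × 100.0 = 9.812 pbw
  Al2O3: 10.58% × 100.0 = 10.58 pbw
  CaO: 31.94% × 100.0 = 31.94 pbw
Balance tally, oxide-wise, with the batch weights as given, relative to the basis at hand (every target is met by its sum inside rounding margins):
  SiO2: 62.98·0.5216 = 32.85 pbw (target 32.85 pbw)
  B2O3: 20.98·0.5662 + 7.390·0.3967 = 14.81 pbw (target 14.81 pbw)
  BaO: 12.67·0.7745 = 9.813 pbw (target 9.812 pbw)
  Al2O3: 10.62·0.9960 = 10.58 pbw (target 10.58 pbw)
  CaO: 62.98·0.4754 + 7.390·0.2706 = 31.94 pbw (target 31.94 pbw)
Glass-mass closure: whole batch net of LOI = 99.99 pbw (oxide target masses add up to 99.99 pbw; basis as stated: 100.0 pbw — a pure rounding effect).
Summing the batch: Σ batch = 114.6 pbw; the LOI term Σ batch·LOI equals 14.65 pbw; glass ÷ batch gives a yield of 87.22%.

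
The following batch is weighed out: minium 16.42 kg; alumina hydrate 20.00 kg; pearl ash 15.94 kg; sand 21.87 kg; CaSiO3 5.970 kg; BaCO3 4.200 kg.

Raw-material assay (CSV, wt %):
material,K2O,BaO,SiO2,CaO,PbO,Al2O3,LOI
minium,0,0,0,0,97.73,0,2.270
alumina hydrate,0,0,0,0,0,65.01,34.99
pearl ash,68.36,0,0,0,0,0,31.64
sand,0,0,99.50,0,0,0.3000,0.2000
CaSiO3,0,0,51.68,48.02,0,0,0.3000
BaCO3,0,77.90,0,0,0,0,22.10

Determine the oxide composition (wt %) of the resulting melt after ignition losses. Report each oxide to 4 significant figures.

In-progress results appear (rounded to 4 significant figures) across the worked steps — the working math runs at full precision from first step to last; every reported number carries a single rounding — the derived quantities, which include ignition loss, the totals, net glass mass, six oxide percentages, the yield, are rebuilt in full precision, as they appear in the question or the answer, using the weight values for 71.00 kg of glass.
What the batch supplies per oxide:
  K2O: 15.94·0.6836 = 10.90 kg
  BaO: 4.200·0.7790 = 3.272 kg
  SiO2: 21.87·0.9950 + 5.970·0.5168 = 24.85 kg
  CaO: 5.970·0.4802 = 2.867 kg
  PbO: 16.42·0.9773 = 16.05 kg
  Al2O3: 20.00·0.6501 + 21.87·0.003000 = 13.07 kg
LOI: 16.42·0.02270 + 20.00·0.3499 + 15.94·0.3164 + 21.87·0.002000 + 5.970·0.003000 + 4.200·0.2210 = 13.40 kg
Glass = total batch minus LOI = 84.40 − 13.40 = 71.00 kg (= Σ oxide masses)
wt %: oxide over glass, times 100

Glass mass = 71.00 kg (batch 84.40 − LOI 13.40).
Composition: K2O 15.35%, BaO 4.608%, SiO2 35.00%, CaO 4.038%, PbO 22.60%, Al2O3 18.41%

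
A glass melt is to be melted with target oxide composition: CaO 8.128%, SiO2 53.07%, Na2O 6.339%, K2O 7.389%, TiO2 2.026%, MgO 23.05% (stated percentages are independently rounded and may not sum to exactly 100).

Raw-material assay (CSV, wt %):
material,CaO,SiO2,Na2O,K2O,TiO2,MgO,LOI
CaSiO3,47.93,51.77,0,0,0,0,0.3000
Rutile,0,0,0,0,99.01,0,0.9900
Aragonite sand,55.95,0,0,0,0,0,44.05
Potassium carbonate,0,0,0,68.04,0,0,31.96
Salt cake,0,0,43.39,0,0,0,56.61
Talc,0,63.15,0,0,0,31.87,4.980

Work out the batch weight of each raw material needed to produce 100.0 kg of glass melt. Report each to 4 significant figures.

Batch per 100.0 kg glass melt:
  CaSiO3: 14.29 kg
  Rutile: 2.046 kg
  Aragonite sand: 2.288 kg
  Potassium carbonate: 10.86 kg
  Salt cake: 14.61 kg
  Talc: 72.33 kg
Total batch = 116.4 kg; LOI loss = 16.41 kg; yield = 85.90%

Mid-chain values are displayed, rounded to 4 significant figures, across the worked steps. Every computation maintains exact precision at every stage — exactly one rounding is applied to each reported figure — all derived quantities, which include totals, ignition loss, the yield, net glass mass, six oxide percentages, are re-derived at full float precision, as written in the problem or the answer, starting from the weights on 100.0 kg of glass.
Oxide mass targets, per 100.0 kg glass melt:
  CaO: 8.128% × 100.0 = 8.128 kg
  SiO2: 53.07% × 100.0 = 53.07 kg
  Na2O: 6.339% × 100.0 = 6.339 kg
  K2O: 7.389% × 100.0 = 7.389 kg
  TiO2: 2.026% × 100.0 = 2.026 kg
  MgO: 23.05% × 100.0 = 23.05 kg
Sums-versus-targets review applying the batch weights above, for the quoted basis mass (oxide sums agree with the targets up to rounding of the answer):
  CaO: 14.29·0.4793 + 2.288·0.5595 = 8.129 kg (target 8.128 kg)
  SiO2: 14.29·0.5177 + 72.33·0.6315 = 53.07 kg (target 53.07 kg)
  Na2O: 14.61·0.4339 = 6.339 kg (target 6.339 kg)
  K2O: 10.86·0.6804 = 7.389 kg (target 7.389 kg)
  TiO2: 2.046·0.9901 = 2.026 kg (target 2.026 kg)
  MgO: 72.33·0.3187 = 23.05 kg (target 23.05 kg)
The glass-mass cross-check: total charge less LOI = 100.0 kg (oxide target masses add up to 100.0 kg; the stated basis being 100.0 kg — differing by rounding only).
Batch grand total — Σ batch = 116.4 kg; ignition loss, Σ(batch × LOI) = 16.41 kg; the yield ratio, glass ÷ batch: 85.90%.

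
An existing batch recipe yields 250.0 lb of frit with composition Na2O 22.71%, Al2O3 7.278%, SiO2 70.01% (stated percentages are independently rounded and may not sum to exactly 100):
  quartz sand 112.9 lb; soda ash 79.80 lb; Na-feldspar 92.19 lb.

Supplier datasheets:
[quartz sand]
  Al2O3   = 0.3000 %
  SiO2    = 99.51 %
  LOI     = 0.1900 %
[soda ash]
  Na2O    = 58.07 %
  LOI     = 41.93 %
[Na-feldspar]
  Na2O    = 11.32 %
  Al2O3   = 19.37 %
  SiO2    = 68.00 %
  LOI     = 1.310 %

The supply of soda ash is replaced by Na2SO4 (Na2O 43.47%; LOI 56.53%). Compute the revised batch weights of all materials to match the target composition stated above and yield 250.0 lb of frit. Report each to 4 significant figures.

Revised batch per 250.0 lb frit:
  quartz sand: 112.9 lb
  Na2SO4: 106.6 lb
  Na-feldspar: 92.19 lb
Total batch = 311.7 lb; LOI loss = 61.68 lb

Mid-chain values are shown, rounded to four significant digits, alongside each step; full float precision is maintained at every stage — a single rounding completes every reported number. Derived quantities, which include the totals, ignition loss, three oxide percentages, glass mass, the yield, are re-derived at exact precision, as written in the problem or answer text, from the weighed amounts for 250.0 lb of glass.
Target masses of each oxide per 250.0 lb frit:
  Na2O: 22.71% × 250.0 = 56.78 lb
  Al2O3: 7.278% × 250.0 = 18.20 lb
  SiO2: 70.01% × 250.0 = 175.0 lb
Checking each oxide sum on the weights just shown, on the stated basis (target by target, the sums agree within answer rounding):
  Na2O: 106.6·0.4347 + 92.19·0.1132 = 56.77 lb (target 56.78 lb)
  Al2O3: 112.9·0.003000 + 92.19·0.1937 = 18.20 lb (target 18.20 lb)
  SiO2: 112.9·0.9951 + 92.19·0.6800 = 175.0 lb (target 175.0 lb)
Glass-mass bookkeeping: total batch − LOI = 250.0 lb (the targets, summed, come to 250.0 lb; basis as stated: 250.0 lb — gaps are rounding artifacts).
Adding the batch up: Σ batch = 311.7 lb; LOI removed, Σ of batch·LOI: 61.68 lb; glass ÷ batch gives a yield of 80.21%.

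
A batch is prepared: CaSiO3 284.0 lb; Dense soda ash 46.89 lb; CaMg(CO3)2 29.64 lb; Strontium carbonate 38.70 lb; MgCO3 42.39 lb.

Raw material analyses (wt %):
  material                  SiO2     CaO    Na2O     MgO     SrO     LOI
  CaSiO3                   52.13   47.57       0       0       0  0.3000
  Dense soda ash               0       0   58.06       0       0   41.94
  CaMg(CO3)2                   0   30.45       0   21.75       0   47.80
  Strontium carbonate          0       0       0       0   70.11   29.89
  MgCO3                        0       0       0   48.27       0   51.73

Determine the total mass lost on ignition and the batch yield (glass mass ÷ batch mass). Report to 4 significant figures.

All arithmetic holds full float precision from start to finish; values along the way are shown rounded off to 4 significant digits within the worked lines. Each reported figure carries a single rounding; all derived quantities (five oxide percentages, glass mass, yield, the totals, ignition loss) are recomputed using the weight values on 373.4 lb of glass in exact precision, exactly as printed in the problem or answer text.
Material-by-material LOI:
  CaSiO3: 284.0 × 0.003000 = 0.8520 lb
  Dense soda ash: 46.89 × 0.4194 = 19.67 lb
  CaMg(CO3)2: 29.64 × 0.4780 = 14.17 lb
  Strontium carbonate: 38.70 × 0.2989 = 11.57 lb
  MgCO3: 42.39 × 0.5173 = 21.93 lb
Total LOI = 68.18 lb
Glass = batch − LOI = 441.6 − 68.18 = 373.4 lb

LOI loss = 68.18 lb; glass = 373.4 lb; yield = 84.56%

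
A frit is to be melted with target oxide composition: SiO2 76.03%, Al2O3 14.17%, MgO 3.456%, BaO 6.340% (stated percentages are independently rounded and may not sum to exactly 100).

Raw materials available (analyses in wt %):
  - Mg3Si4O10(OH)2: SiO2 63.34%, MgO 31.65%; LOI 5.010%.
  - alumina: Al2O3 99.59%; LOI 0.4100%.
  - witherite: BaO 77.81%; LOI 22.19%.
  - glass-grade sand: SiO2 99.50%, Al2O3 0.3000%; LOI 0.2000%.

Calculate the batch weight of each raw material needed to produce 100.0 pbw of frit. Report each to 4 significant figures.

Intermediates appear (rounded to 4 significant figures) in the working — the whole derivation holds exact precision at every stage — every reported figure undergoes a single rounding; all derived quantities are carried at exact precision (ignition loss, the yield, net glass mass, the four compositions, totals) using the weight values for 100.0 pbw of glass, as given in question or answer.
Oxide mass targets, per 100.0 pbw frit:
  SiO2: 76.03% × 100.0 = 76.03 pbw
  Al2O3: 14.17% × 100.0 = 14.17 pbw
  MgO: 3.456% × 100.0 = 3.456 pbw
  BaO: 6.340% × 100.0 = 6.340 pbw
A balance pass over the oxides, from the weights as reported, for the quoted basis mass (each sum matches its target mass exact up to rounding of places):
  SiO2: 10.92·0.6334 + 69.46·0.9950 = 76.03 pbw (target 76.03 pbw)
  Al2O3: 14.02·0.9959 + 69.46·0.003000 = 14.17 pbw (target 14.17 pbw)
  MgO: 10.92·0.3165 = 3.456 pbw (target 3.456 pbw)
  BaO: 8.148·0.7781 = 6.340 pbw (target 6.340 pbw)
Glass-mass closure: total charge less LOI = 100.0 pbw (the targets, summed, come to 100.0 pbw; versus the stated basis of 100.0 pbw — any gap is answer rounding).
Batch total: Σ batch = 102.5 pbw; loss to ignition Σ batch·LOI = 2.552 pbw; yield: glass divided by total = 97.51%.

Batch per 100.0 pbw frit:
  Mg3Si4O10(OH)2: 10.92 pbw
  alumina: 14.02 pbw
  witherite: 8.148 pbw
  glass-grade sand: 69.46 pbw
Total batch = 102.5 pbw; LOI loss = 2.552 pbw; yield = 97.51%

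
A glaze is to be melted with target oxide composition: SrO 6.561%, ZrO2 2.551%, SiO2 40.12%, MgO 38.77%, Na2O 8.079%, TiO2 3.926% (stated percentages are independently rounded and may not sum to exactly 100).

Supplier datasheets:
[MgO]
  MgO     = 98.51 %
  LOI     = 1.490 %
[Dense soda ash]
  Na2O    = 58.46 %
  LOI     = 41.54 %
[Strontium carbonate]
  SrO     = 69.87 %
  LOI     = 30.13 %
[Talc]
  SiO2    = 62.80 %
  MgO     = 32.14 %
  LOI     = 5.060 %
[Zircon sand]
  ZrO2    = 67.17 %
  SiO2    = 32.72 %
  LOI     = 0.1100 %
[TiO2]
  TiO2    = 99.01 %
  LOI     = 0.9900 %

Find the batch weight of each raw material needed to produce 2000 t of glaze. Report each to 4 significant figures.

Batch per 2000 t glaze:
  MgO: 383.2 t
  Dense soda ash: 276.4 t
  Strontium carbonate: 187.8 t
  Talc: 1238 t
  Zircon sand: 75.96 t
  TiO2: 79.31 t
Total batch = 2241 t; LOI loss = 240.6 t; yield = 89.26%

Working values are displayed rounded to four significant figures — the whole derivation keeps exact precision at all times. Each reported value receives exactly one rounding — derived quantities are recomputed at exact precision (the totals, yield, net glass mass, six oxide percentages, LOI) using the weight values for 2000 t of glass, as set out in problem or answer.
Target masses of each oxide per 2000 t glaze:
  SrO: 6.561% × 2000 = 131.2 t
  ZrO2: 2.551% × 2000 = 51.02 t
  SiO2: 40.12% × 2000 = 802.4 t
  MgO: 38.77% × 2000 = 775.4 t
  Na2O: 8.079% × 2000 = 161.6 t
  TiO2: 3.926% × 2000 = 78.52 t
Sums-versus-targets review from the weights as reported, relative to the basis at hand (sums match the target masses exact up to rounding of places):
  SrO: 187.8·0.6987 = 131.2 t (target 131.2 t)
  ZrO2: 75.96·0.6717 = 51.02 t (target 51.02 t)
  SiO2: 1238·0.6280 + 75.96·0.3272 = 802.3 t (target 802.4 t)
  MgO: 383.2·0.9851 + 1238·0.3214 = 775.4 t (target 775.4 t)
  Na2O: 276.4·0.5846 = 161.6 t (target 161.6 t)
  TiO2: 79.31·0.9901 = 78.52 t (target 78.52 t)
Glass-mass bookkeeping: whole batch net of LOI = 2000 t (targets for the oxides total 2000 t; versus the stated basis of 2000 t — any gap is answer rounding).
Adding the batch up: Σ batch = 2241 t; loss to ignition Σ batch·LOI = 240.6 t; yield = glass ÷ total batch = 89.26%.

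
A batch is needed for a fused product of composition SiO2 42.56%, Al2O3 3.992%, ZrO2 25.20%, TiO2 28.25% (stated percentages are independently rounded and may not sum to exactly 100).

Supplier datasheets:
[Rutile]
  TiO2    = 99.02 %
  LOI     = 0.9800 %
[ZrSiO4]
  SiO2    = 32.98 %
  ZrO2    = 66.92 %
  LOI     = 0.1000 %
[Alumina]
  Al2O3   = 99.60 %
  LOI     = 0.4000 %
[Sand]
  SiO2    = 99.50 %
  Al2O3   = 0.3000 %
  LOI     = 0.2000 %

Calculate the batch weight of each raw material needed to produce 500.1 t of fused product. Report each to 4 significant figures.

Batch per 500.1 t fused product:
  Rutile: 142.7 t
  ZrSiO4: 188.3 t
  Alumina: 19.59 t
  Sand: 151.5 t
Total batch = 502.1 t; LOI loss = 1.968 t; yield = 99.61%

All internal work carries full precision through the solve — the intermediate values appear, rounded to 4 significant figures, between the steps; a single rounding completes each reported result; the derived quantities (the totals, the four compositions, LOI, glass mass, the yield) are rebuilt at full precision from the batch weights per 500.1 t of glass as quoted within the problem or the answer.
The oxide mass targets at 500.1 t fused product:
  SiO2: 42.56% × 500.1 = 212.8 t
  Al2O3: 3.992% × 500.1 = 19.96 t
  ZrO2: 25.20% × 500.1 = 126.0 t
  TiO2: 28.25% × 500.1 = 141.3 t
Per-oxide balance check given the weights on record, against the basis in use (each sum matches its target mass net of answer rounding effects):
  SiO2: 188.3·0.3298 + 151.5·0.9950 = 212.8 t (target 212.8 t)
  Al2O3: 19.59·0.9960 + 151.5·0.003000 = 19.97 t (target 19.96 t)
  ZrO2: 188.3·0.6692 = 126.0 t (target 126.0 t)
  TiO2: 142.7·0.9902 = 141.3 t (target 141.3 t)
Glass-mass bookkeeping: Σ batch − LOI loss = 500.1 t (targets for the oxides total 500.1 t; versus the stated basis of 500.1 t — gaps are rounding artifacts).
Adding the batch up: Σ batch = 502.1 t; Σ batch·LOI gives LOI loss = 1.968 t; glass ÷ batch gives a yield of 99.61%.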